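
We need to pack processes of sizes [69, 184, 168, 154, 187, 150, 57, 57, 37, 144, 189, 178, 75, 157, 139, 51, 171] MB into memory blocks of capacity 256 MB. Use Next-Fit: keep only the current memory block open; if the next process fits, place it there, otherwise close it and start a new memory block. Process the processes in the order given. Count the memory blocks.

69 MB → memory block 1 (remaining 187 MB)
184 MB → memory block 1 (remaining 3 MB)
168 MB → memory block 2 (remaining 88 MB)
154 MB → memory block 3 (remaining 102 MB)
187 MB → memory block 4 (remaining 69 MB)
150 MB → memory block 5 (remaining 106 MB)
57 MB → memory block 5 (remaining 49 MB)
57 MB → memory block 6 (remaining 199 MB)
37 MB → memory block 6 (remaining 162 MB)
144 MB → memory block 6 (remaining 18 MB)
189 MB → memory block 7 (remaining 67 MB)
178 MB → memory block 8 (remaining 78 MB)
75 MB → memory block 8 (remaining 3 MB)
157 MB → memory block 9 (remaining 99 MB)
139 MB → memory block 10 (remaining 117 MB)
51 MB → memory block 10 (remaining 66 MB)
171 MB → memory block 11 (remaining 85 MB)

11 memory blocks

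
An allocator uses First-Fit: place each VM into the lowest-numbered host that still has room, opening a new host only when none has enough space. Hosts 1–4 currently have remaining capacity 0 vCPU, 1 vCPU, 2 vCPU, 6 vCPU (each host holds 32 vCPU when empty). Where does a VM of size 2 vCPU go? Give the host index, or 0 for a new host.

Hosts with room: host 3 (2 vCPU), host 4 (6 vCPU).
The first with room is host 3.

3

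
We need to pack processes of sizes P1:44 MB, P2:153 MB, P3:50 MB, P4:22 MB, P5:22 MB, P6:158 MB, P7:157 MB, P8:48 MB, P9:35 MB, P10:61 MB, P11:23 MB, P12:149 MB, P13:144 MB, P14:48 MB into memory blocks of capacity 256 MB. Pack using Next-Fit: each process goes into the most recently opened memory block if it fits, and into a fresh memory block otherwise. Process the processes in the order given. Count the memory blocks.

5 memory blocks

P1 (44 MB) → memory block 1 (remaining 212 MB)
P2 (153 MB) → memory block 1 (remaining 59 MB)
P3 (50 MB) → memory block 1 (remaining 9 MB)
P4 (22 MB) → memory block 2 (remaining 234 MB)
P5 (22 MB) → memory block 2 (remaining 212 MB)
P6 (158 MB) → memory block 2 (remaining 54 MB)
P7 (157 MB) → memory block 3 (remaining 99 MB)
P8 (48 MB) → memory block 3 (remaining 51 MB)
P9 (35 MB) → memory block 3 (remaining 16 MB)
P10 (61 MB) → memory block 4 (remaining 195 MB)
P11 (23 MB) → memory block 4 (remaining 172 MB)
P12 (149 MB) → memory block 4 (remaining 23 MB)
P13 (144 MB) → memory block 5 (remaining 112 MB)
P14 (48 MB) → memory block 5 (remaining 64 MB)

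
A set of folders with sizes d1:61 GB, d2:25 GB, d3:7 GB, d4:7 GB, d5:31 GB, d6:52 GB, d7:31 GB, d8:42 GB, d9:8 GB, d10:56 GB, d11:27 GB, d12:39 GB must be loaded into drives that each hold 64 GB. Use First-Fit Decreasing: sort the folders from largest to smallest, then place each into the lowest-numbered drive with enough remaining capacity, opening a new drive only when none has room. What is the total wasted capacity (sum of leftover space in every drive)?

Sorted descending: 61, 56, 52, 42, 39, 31, 31, 27, 25, 8, 7, 7.
drive 1: place 61 GB, 3 GB left
drive 2: place 56 GB, 8 GB left
drive 3: place 52 GB, 12 GB left
drive 4: place 42 GB, 22 GB left
drive 5: place 39 GB, 25 GB left
drive 6: place 31 GB, 33 GB left
drive 6: place 31 GB, 2 GB left
drive 7: place 27 GB, 37 GB left
drive 5: place 25 GB, 0 GB left
drive 2: place 8 GB, 0 GB left
drive 3: place 7 GB, 5 GB left
drive 4: place 7 GB, 15 GB left
7 drives × 64 GB = 448 GB; used 386 GB; unused 62 GB.

62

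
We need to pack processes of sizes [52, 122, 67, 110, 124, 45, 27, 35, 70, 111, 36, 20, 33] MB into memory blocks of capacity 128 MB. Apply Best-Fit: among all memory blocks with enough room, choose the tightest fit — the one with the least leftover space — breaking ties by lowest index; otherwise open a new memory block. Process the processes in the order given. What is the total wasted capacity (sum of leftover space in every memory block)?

172

52 MB → memory block 1 (remaining 76 MB)
122 MB → memory block 2 (remaining 6 MB)
67 MB → memory block 1 (remaining 9 MB)
110 MB → memory block 3 (remaining 18 MB)
124 MB → memory block 4 (remaining 4 MB)
45 MB → memory block 5 (remaining 83 MB)
27 MB → memory block 5 (remaining 56 MB)
35 MB → memory block 5 (remaining 21 MB)
70 MB → memory block 6 (remaining 58 MB)
111 MB → memory block 7 (remaining 17 MB)
36 MB → memory block 6 (remaining 22 MB)
20 MB → memory block 5 (remaining 1 MB)
33 MB → memory block 8 (remaining 95 MB)
8 memory blocks × 128 MB = 1024 MB; used 852 MB; unused 172 MB.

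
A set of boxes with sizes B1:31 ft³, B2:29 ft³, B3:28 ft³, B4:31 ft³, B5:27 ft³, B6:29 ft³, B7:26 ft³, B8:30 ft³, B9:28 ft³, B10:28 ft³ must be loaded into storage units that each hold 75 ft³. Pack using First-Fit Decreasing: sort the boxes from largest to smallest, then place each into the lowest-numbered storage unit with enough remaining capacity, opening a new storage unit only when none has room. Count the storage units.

5 storage units

Sorted descending: 31, 31, 30, 29, 29, 28, 28, 28, 27, 26.
Put 31 ft³ in storage unit 1; 44 ft³ remain.
Put 31 ft³ in storage unit 1; 13 ft³ remain.
Put 30 ft³ in storage unit 2; 45 ft³ remain.
Put 29 ft³ in storage unit 2; 16 ft³ remain.
Put 29 ft³ in storage unit 3; 46 ft³ remain.
Put 28 ft³ in storage unit 3; 18 ft³ remain.
Put 28 ft³ in storage unit 4; 47 ft³ remain.
Put 28 ft³ in storage unit 4; 19 ft³ remain.
Put 27 ft³ in storage unit 5; 48 ft³ remain.
Put 26 ft³ in storage unit 5; 22 ft³ remain.
Final storage units: [31,31] [30,29] [29,28] [28,28] [27,26].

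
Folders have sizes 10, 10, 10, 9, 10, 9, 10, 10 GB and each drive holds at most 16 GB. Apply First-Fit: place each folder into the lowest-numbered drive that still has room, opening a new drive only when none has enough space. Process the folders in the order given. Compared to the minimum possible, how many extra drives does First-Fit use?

First-Fit: [10] [10] [10] [9] [10] [9] [10] [10] → 8 drives.
8 folders exceed 8 GB (half the capacity), and no two of those can share a drive, so at least 8 drives are needed.
So 8 is already optimal.

0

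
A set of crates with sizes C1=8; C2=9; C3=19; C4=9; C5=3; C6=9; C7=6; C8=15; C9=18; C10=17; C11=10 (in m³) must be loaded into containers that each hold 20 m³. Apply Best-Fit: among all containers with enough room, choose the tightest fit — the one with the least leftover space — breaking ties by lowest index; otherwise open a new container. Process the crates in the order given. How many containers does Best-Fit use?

7

container 1: place C1 (8 m³), 12 m³ left
container 1: place C2 (9 m³), 3 m³ left
container 2: place C3 (19 m³), 1 m³ left
container 3: place C4 (9 m³), 11 m³ left
container 1: place C5 (3 m³), 0 m³ left
container 3: place C6 (9 m³), 2 m³ left
container 4: place C7 (6 m³), 14 m³ left
container 5: place C8 (15 m³), 5 m³ left
container 6: place C9 (18 m³), 2 m³ left
container 7: place C10 (17 m³), 3 m³ left
container 4: place C11 (10 m³), 4 m³ left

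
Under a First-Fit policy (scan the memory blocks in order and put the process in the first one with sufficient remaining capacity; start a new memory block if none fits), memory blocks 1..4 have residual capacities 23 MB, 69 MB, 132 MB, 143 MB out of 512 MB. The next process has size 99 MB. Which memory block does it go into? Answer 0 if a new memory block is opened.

3

Memory blocks with room: memory block 3 (132 MB), memory block 4 (143 MB).
The first with room is memory block 3.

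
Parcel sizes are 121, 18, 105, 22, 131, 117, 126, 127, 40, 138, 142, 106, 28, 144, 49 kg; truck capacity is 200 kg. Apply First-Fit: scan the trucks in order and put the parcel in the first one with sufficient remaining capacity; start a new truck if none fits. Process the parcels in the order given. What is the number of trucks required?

10

Put 121 kg in truck 1; 79 kg remain.
Put 18 kg in truck 1; 61 kg remain.
Put 105 kg in truck 2; 95 kg remain.
Put 22 kg in truck 1; 39 kg remain.
Put 131 kg in truck 3; 69 kg remain.
Put 117 kg in truck 4; 83 kg remain.
Put 126 kg in truck 5; 74 kg remain.
Put 127 kg in truck 6; 73 kg remain.
Put 40 kg in truck 2; 55 kg remain.
Put 138 kg in truck 7; 62 kg remain.
Put 142 kg in truck 8; 58 kg remain.
Put 106 kg in truck 9; 94 kg remain.
Put 28 kg in truck 1; 11 kg remain.
Put 144 kg in truck 10; 56 kg remain.
Put 49 kg in truck 2; 6 kg remain.
Final trucks: [121,18,22,28] [105,40,49] [131] [117] [126] [127] [138] [142] [106] [144].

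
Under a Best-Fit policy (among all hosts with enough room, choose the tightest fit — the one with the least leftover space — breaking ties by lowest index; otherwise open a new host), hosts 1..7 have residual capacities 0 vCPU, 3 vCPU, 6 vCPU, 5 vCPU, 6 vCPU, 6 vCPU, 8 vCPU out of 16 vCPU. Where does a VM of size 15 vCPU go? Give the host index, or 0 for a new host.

No host has ≥ 15 vCPU free, so a new host is opened.

0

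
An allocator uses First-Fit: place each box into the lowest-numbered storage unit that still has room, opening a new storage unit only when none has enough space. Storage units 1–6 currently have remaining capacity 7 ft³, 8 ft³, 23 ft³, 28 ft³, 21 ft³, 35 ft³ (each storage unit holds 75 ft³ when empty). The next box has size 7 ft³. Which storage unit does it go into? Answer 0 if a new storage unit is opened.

Storage units with room: storage unit 1 (7 ft³), storage unit 2 (8 ft³), storage unit 3 (23 ft³), storage unit 4 (28 ft³), storage unit 5 (21 ft³), storage unit 6 (35 ft³).
The first with room is storage unit 1.

1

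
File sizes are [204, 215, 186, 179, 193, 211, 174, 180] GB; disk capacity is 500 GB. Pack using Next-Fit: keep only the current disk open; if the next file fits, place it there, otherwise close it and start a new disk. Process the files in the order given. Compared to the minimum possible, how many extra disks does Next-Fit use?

Next-Fit: [204,215] [186,179] [193,211] [174,180] → 4 disks.
Total size 1542 GB; any packing needs at least ⌈1542/500⌉ = 4 disks.
So 4 is already optimal.

0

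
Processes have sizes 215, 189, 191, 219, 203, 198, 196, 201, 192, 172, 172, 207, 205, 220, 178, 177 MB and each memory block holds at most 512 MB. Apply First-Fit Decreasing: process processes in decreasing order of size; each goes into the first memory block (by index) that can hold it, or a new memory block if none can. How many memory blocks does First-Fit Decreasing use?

8 memory blocks

Sorted descending: 220, 219, 215, 207, 205, 203, 201, 198, 196, 192, 191, 189, 178, 177, 172, 172.
memory block 1: place 220 MB, 292 MB left
memory block 1: place 219 MB, 73 MB left
memory block 2: place 215 MB, 297 MB left
memory block 2: place 207 MB, 90 MB left
memory block 3: place 205 MB, 307 MB left
memory block 3: place 203 MB, 104 MB left
memory block 4: place 201 MB, 311 MB left
memory block 4: place 198 MB, 113 MB left
memory block 5: place 196 MB, 316 MB left
memory block 5: place 192 MB, 124 MB left
memory block 6: place 191 MB, 321 MB left
memory block 6: place 189 MB, 132 MB left
memory block 7: place 178 MB, 334 MB left
memory block 7: place 177 MB, 157 MB left
memory block 8: place 172 MB, 340 MB left
memory block 8: place 172 MB, 168 MB left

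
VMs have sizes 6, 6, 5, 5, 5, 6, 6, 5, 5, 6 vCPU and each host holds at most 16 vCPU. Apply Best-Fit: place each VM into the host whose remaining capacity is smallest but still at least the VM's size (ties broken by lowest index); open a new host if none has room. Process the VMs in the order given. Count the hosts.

4

6 vCPU → host 1 (remaining 10 vCPU)
6 vCPU → host 1 (remaining 4 vCPU)
5 vCPU → host 2 (remaining 11 vCPU)
5 vCPU → host 2 (remaining 6 vCPU)
5 vCPU → host 2 (remaining 1 vCPU)
6 vCPU → host 3 (remaining 10 vCPU)
6 vCPU → host 3 (remaining 4 vCPU)
5 vCPU → host 4 (remaining 11 vCPU)
5 vCPU → host 4 (remaining 6 vCPU)
6 vCPU → host 4 (remaining 0 vCPU)
Final hosts: [6,6] [5,5,5] [6,6] [5,5,6].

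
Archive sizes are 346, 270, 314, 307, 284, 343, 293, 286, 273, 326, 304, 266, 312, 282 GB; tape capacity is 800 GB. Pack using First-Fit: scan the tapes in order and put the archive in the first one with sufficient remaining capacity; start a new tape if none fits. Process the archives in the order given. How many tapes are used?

Put 346 GB in tape 1; 454 GB remain.
Put 270 GB in tape 1; 184 GB remain.
Put 314 GB in tape 2; 486 GB remain.
Put 307 GB in tape 2; 179 GB remain.
Put 284 GB in tape 3; 516 GB remain.
Put 343 GB in tape 3; 173 GB remain.
Put 293 GB in tape 4; 507 GB remain.
Put 286 GB in tape 4; 221 GB remain.
Put 273 GB in tape 5; 527 GB remain.
Put 326 GB in tape 5; 201 GB remain.
Put 304 GB in tape 6; 496 GB remain.
Put 266 GB in tape 6; 230 GB remain.
Put 312 GB in tape 7; 488 GB remain.
Put 282 GB in tape 7; 206 GB remain.

7 tapes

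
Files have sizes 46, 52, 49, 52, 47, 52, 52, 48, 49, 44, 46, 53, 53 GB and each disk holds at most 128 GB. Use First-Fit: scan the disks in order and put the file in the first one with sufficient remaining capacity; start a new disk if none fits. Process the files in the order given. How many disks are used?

46 GB → disk 1 (remaining 82 GB)
52 GB → disk 1 (remaining 30 GB)
49 GB → disk 2 (remaining 79 GB)
52 GB → disk 2 (remaining 27 GB)
47 GB → disk 3 (remaining 81 GB)
52 GB → disk 3 (remaining 29 GB)
52 GB → disk 4 (remaining 76 GB)
48 GB → disk 4 (remaining 28 GB)
49 GB → disk 5 (remaining 79 GB)
44 GB → disk 5 (remaining 35 GB)
46 GB → disk 6 (remaining 82 GB)
53 GB → disk 6 (remaining 29 GB)
53 GB → disk 7 (remaining 75 GB)

7 disks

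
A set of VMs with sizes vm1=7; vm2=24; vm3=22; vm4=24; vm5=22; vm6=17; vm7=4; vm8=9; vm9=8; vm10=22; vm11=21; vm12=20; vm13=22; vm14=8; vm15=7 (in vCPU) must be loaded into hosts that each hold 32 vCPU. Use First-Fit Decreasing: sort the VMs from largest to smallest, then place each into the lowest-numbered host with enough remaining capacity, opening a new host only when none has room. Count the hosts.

Sorted descending: 24, 24, 22, 22, 22, 22, 21, 20, 17, 9, 8, 8, 7, 7, 4.
Put 24 vCPU in host 1; 8 vCPU remain.
Put 24 vCPU in host 2; 8 vCPU remain.
Put 22 vCPU in host 3; 10 vCPU remain.
Put 22 vCPU in host 4; 10 vCPU remain.
Put 22 vCPU in host 5; 10 vCPU remain.
Put 22 vCPU in host 6; 10 vCPU remain.
Put 21 vCPU in host 7; 11 vCPU remain.
Put 20 vCPU in host 8; 12 vCPU remain.
Put 17 vCPU in host 9; 15 vCPU remain.
Put 9 vCPU in host 3; 1 vCPU remain.
Put 8 vCPU in host 1; 0 vCPU remain.
Put 8 vCPU in host 2; 0 vCPU remain.
Put 7 vCPU in host 4; 3 vCPU remain.
Put 7 vCPU in host 5; 3 vCPU remain.
Put 4 vCPU in host 6; 6 vCPU remain.
Final hosts: [24,8] [24,8] [22,9] [22,7] [22,7] [22,4] [21] [20] [17].

9 hosts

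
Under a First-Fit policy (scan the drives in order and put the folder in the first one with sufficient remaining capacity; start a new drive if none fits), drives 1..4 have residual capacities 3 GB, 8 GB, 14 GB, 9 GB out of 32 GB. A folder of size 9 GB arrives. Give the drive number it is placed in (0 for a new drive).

3

Drives with room: drive 3 (14 GB), drive 4 (9 GB).
The first with room is drive 3.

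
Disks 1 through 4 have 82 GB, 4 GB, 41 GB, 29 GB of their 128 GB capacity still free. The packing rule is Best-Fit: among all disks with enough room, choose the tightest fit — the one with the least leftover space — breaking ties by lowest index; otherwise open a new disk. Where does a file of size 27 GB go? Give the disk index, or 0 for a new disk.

Disks with room: disk 1 (82 GB), disk 3 (41 GB), disk 4 (29 GB).
Tightest fit is disk 4 with 29 GB free.

4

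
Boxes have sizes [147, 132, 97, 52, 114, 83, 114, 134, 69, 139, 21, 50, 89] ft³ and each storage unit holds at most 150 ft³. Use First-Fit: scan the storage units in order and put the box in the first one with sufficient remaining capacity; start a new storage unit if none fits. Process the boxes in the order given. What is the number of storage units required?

10

Put 147 ft³ in storage unit 1; 3 ft³ remain.
Put 132 ft³ in storage unit 2; 18 ft³ remain.
Put 97 ft³ in storage unit 3; 53 ft³ remain.
Put 52 ft³ in storage unit 3; 1 ft³ remain.
Put 114 ft³ in storage unit 4; 36 ft³ remain.
Put 83 ft³ in storage unit 5; 67 ft³ remain.
Put 114 ft³ in storage unit 6; 36 ft³ remain.
Put 134 ft³ in storage unit 7; 16 ft³ remain.
Put 69 ft³ in storage unit 8; 81 ft³ remain.
Put 139 ft³ in storage unit 9; 11 ft³ remain.
Put 21 ft³ in storage unit 4; 15 ft³ remain.
Put 50 ft³ in storage unit 5; 17 ft³ remain.
Put 89 ft³ in storage unit 10; 61 ft³ remain.
Final storage units: [147] [132] [97,52] [114,21] [83,50] [114] [134] [69] [139] [89].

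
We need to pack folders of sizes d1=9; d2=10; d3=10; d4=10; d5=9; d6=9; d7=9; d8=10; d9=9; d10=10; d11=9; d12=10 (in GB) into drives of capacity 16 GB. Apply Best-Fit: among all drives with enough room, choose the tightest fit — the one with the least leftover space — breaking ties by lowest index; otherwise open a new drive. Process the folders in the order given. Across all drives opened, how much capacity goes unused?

78

d1 (9 GB) → drive 1 (remaining 7 GB)
d2 (10 GB) → drive 2 (remaining 6 GB)
d3 (10 GB) → drive 3 (remaining 6 GB)
d4 (10 GB) → drive 4 (remaining 6 GB)
d5 (9 GB) → drive 5 (remaining 7 GB)
d6 (9 GB) → drive 6 (remaining 7 GB)
d7 (9 GB) → drive 7 (remaining 7 GB)
d8 (10 GB) → drive 8 (remaining 6 GB)
d9 (9 GB) → drive 9 (remaining 7 GB)
d10 (10 GB) → drive 10 (remaining 6 GB)
d11 (9 GB) → drive 11 (remaining 7 GB)
d12 (10 GB) → drive 12 (remaining 6 GB)
12 drives × 16 GB = 192 GB; used 114 GB; unused 78 GB.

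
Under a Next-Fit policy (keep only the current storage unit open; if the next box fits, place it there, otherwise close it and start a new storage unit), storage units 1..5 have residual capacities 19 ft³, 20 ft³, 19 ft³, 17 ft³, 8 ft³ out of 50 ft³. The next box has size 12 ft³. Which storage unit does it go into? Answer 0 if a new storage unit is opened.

0

Next-Fit only looks at storage unit 5, which has 8 ft³ free.
12 ft³ does not fit, so a new storage unit is opened.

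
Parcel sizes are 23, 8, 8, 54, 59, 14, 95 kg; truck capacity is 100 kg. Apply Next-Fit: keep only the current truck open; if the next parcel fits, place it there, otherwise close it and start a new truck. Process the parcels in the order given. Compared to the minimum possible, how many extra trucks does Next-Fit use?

Next-Fit: [23,8,8,54] [59,14] [95] → 3 trucks.
Total size 261 kg; any packing needs at least ⌈261/100⌉ = 3 trucks.
So 3 is already optimal.

0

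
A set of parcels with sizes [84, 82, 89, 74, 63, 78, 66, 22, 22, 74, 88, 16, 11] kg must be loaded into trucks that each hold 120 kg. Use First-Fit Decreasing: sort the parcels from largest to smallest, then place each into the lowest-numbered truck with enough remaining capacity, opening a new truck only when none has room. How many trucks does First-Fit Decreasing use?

Sorted descending: 89, 88, 84, 82, 78, 74, 74, 66, 63, 22, 22, 16, 11.
Put 89 kg in truck 1; 31 kg remain.
Put 88 kg in truck 2; 32 kg remain.
Put 84 kg in truck 3; 36 kg remain.
Put 82 kg in truck 4; 38 kg remain.
Put 78 kg in truck 5; 42 kg remain.
Put 74 kg in truck 6; 46 kg remain.
Put 74 kg in truck 7; 46 kg remain.
Put 66 kg in truck 8; 54 kg remain.
Put 63 kg in truck 9; 57 kg remain.
Put 22 kg in truck 1; 9 kg remain.
Put 22 kg in truck 2; 10 kg remain.
Put 16 kg in truck 3; 20 kg remain.
Put 11 kg in truck 3; 9 kg remain.

9 trucks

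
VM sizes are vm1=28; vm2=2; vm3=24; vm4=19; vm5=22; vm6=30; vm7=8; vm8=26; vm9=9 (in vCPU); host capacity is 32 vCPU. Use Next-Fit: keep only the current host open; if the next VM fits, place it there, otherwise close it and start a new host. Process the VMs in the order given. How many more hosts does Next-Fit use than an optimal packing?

2

Next-Fit: [28,2] [24] [19] [22] [30] [8] [26] [9] → 8 hosts.
Total size 168 vCPU; any packing needs at least ⌈168/32⌉ = 6 hosts.
An optimal packing achieves that bound: [30,2] [28] [26] [24,8] [22,9] [19] → 6 hosts.
Excess: 8 − 6 = 2.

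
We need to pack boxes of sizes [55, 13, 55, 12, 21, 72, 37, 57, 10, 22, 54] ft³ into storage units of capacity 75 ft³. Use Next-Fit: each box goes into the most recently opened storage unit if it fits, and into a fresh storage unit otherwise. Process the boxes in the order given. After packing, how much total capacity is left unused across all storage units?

storage unit 1: place 55 ft³, 20 ft³ left
storage unit 1: place 13 ft³, 7 ft³ left
storage unit 2: place 55 ft³, 20 ft³ left
storage unit 2: place 12 ft³, 8 ft³ left
storage unit 3: place 21 ft³, 54 ft³ left
storage unit 4: place 72 ft³, 3 ft³ left
storage unit 5: place 37 ft³, 38 ft³ left
storage unit 6: place 57 ft³, 18 ft³ left
storage unit 6: place 10 ft³, 8 ft³ left
storage unit 7: place 22 ft³, 53 ft³ left
storage unit 8: place 54 ft³, 21 ft³ left
8 storage units × 75 ft³ = 600 ft³; used 408 ft³; unused 192 ft³.

192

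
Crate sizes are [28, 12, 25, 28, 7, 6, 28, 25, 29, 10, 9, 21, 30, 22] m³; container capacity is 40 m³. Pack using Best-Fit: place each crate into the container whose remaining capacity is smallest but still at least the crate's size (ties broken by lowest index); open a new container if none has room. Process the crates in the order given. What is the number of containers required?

9 containers

28 m³ → container 1 (remaining 12 m³)
12 m³ → container 1 (remaining 0 m³)
25 m³ → container 2 (remaining 15 m³)
28 m³ → container 3 (remaining 12 m³)
7 m³ → container 3 (remaining 5 m³)
6 m³ → container 2 (remaining 9 m³)
28 m³ → container 4 (remaining 12 m³)
25 m³ → container 5 (remaining 15 m³)
29 m³ → container 6 (remaining 11 m³)
10 m³ → container 6 (remaining 1 m³)
9 m³ → container 2 (remaining 0 m³)
21 m³ → container 7 (remaining 19 m³)
30 m³ → container 8 (remaining 10 m³)
22 m³ → container 9 (remaining 18 m³)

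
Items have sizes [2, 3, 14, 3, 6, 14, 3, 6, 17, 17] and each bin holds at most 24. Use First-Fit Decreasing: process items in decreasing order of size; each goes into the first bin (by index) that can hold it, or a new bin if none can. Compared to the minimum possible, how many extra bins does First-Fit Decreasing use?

First-Fit Decreasing: [17,6] [17,6] [14,3,3,3] [14,2] → 4 bins.
Total size 85; any packing needs at least ⌈85/24⌉ = 4 bins.
So 4 is already optimal.

0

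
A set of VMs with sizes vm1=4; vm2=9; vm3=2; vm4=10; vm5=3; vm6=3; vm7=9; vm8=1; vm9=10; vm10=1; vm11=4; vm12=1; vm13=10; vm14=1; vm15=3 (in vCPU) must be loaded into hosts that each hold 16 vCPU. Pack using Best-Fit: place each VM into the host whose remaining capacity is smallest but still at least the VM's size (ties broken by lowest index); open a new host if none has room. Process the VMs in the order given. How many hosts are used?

5 hosts

host 1: place vm1 (4 vCPU), 12 vCPU left
host 1: place vm2 (9 vCPU), 3 vCPU left
host 1: place vm3 (2 vCPU), 1 vCPU left
host 2: place vm4 (10 vCPU), 6 vCPU left
host 2: place vm5 (3 vCPU), 3 vCPU left
host 2: place vm6 (3 vCPU), 0 vCPU left
host 3: place vm7 (9 vCPU), 7 vCPU left
host 1: place vm8 (1 vCPU), 0 vCPU left
host 4: place vm9 (10 vCPU), 6 vCPU left
host 4: place vm10 (1 vCPU), 5 vCPU left
host 4: place vm11 (4 vCPU), 1 vCPU left
host 4: place vm12 (1 vCPU), 0 vCPU left
host 5: place vm13 (10 vCPU), 6 vCPU left
host 5: place vm14 (1 vCPU), 5 vCPU left
host 5: place vm15 (3 vCPU), 2 vCPU left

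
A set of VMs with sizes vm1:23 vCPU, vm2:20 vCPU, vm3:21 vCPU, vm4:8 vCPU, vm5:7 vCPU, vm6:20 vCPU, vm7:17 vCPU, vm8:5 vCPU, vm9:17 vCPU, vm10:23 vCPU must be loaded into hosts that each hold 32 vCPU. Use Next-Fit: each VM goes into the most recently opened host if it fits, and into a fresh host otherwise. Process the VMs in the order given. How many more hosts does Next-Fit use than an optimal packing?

Next-Fit: [23] [20] [21,8] [7,20] [17,5] [17] [23] → 7 hosts.
7 VMs exceed 16 vCPU (half the capacity), and no two of those can share a host, so at least 7 hosts are needed.
So 7 is already optimal.

0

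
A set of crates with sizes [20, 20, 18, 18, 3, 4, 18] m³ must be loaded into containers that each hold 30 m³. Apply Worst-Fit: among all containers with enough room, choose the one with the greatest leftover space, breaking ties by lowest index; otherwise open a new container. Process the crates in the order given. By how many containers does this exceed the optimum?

Worst-Fit: [20] [20] [18,3] [18,4] [18] → 5 containers.
5 crates exceed 15 m³ (half the capacity), and no two of those can share a container, so at least 5 containers are needed.
So 5 is already optimal.

0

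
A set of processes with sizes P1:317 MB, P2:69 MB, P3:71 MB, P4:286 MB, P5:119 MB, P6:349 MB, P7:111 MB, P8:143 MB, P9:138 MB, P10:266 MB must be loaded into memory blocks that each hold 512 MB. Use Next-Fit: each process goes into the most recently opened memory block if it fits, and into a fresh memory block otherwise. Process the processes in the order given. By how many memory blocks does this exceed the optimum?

1

Next-Fit: [317,69,71] [286,119] [349,111] [143,138] [266] → 5 memory blocks.
Total size 1869 MB; any packing needs at least ⌈1869/512⌉ = 4 memory blocks.
An optimal packing achieves that bound: [349,143] [317,138] [286,119,71] [266,111,69] → 4 memory blocks.
Excess: 5 − 4 = 1.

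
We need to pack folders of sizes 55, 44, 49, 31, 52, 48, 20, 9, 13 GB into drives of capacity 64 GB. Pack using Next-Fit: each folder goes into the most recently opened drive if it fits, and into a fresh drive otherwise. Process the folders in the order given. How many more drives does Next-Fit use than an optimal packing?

1

Next-Fit: [55] [44] [49] [31] [52] [48] [20,9,13] → 7 drives.
Total size 321 GB; any packing needs at least ⌈321/64⌉ = 6 drives.
An optimal packing achieves that bound: [55,9] [52] [49,13] [48] [44,20] [31] → 6 drives.
Excess: 7 − 6 = 1.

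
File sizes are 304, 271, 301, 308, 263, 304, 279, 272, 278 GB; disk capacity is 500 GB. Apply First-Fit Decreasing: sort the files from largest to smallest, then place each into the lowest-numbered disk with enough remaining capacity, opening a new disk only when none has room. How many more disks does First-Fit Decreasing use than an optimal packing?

0

First-Fit Decreasing: [308] [304] [304] [301] [279] [278] [272] [271] [263] → 9 disks.
9 files exceed 250 GB (half the capacity), and no two of those can share a disk, so at least 9 disks are needed.
So 9 is already optimal.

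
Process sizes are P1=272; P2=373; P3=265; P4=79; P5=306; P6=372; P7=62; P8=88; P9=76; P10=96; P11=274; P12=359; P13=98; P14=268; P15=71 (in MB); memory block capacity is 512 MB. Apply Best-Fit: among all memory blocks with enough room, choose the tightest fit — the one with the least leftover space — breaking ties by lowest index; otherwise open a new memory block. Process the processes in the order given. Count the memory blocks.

Put P1 (272 MB) in memory block 1; 240 MB remain.
Put P2 (373 MB) in memory block 2; 139 MB remain.
Put P3 (265 MB) in memory block 3; 247 MB remain.
Put P4 (79 MB) in memory block 2; 60 MB remain.
Put P5 (306 MB) in memory block 4; 206 MB remain.
Put P6 (372 MB) in memory block 5; 140 MB remain.
Put P7 (62 MB) in memory block 5; 78 MB remain.
Put P8 (88 MB) in memory block 4; 118 MB remain.
Put P9 (76 MB) in memory block 5; 2 MB remain.
Put P10 (96 MB) in memory block 4; 22 MB remain.
Put P11 (274 MB) in memory block 6; 238 MB remain.
Put P12 (359 MB) in memory block 7; 153 MB remain.
Put P13 (98 MB) in memory block 7; 55 MB remain.
Put P14 (268 MB) in memory block 8; 244 MB remain.
Put P15 (71 MB) in memory block 6; 167 MB remain.

8 memory blocks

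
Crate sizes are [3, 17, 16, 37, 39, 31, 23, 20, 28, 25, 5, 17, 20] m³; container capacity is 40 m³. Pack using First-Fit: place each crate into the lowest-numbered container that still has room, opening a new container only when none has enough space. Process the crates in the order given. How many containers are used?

8 containers

Put 3 m³ in container 1; 37 m³ remain.
Put 17 m³ in container 1; 20 m³ remain.
Put 16 m³ in container 1; 4 m³ remain.
Put 37 m³ in container 2; 3 m³ remain.
Put 39 m³ in container 3; 1 m³ remain.
Put 31 m³ in container 4; 9 m³ remain.
Put 23 m³ in container 5; 17 m³ remain.
Put 20 m³ in container 6; 20 m³ remain.
Put 28 m³ in container 7; 12 m³ remain.
Put 25 m³ in container 8; 15 m³ remain.
Put 5 m³ in container 4; 4 m³ remain.
Put 17 m³ in container 5; 0 m³ remain.
Put 20 m³ in container 6; 0 m³ remain.
Final containers: [3,17,16] [37] [39] [31,5] [23,17] [20,20] [28] [25].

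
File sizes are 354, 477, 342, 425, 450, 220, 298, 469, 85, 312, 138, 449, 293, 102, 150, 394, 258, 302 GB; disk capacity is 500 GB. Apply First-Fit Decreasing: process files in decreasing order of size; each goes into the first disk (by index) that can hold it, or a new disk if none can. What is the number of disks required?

13 disks

Sorted descending: 477, 469, 450, 449, 425, 394, 354, 342, 312, 302, 298, 293, 258, 220, 150, 138, 102, 85.
disk 1: place 477 GB, 23 GB left
disk 2: place 469 GB, 31 GB left
disk 3: place 450 GB, 50 GB left
disk 4: place 449 GB, 51 GB left
disk 5: place 425 GB, 75 GB left
disk 6: place 394 GB, 106 GB left
disk 7: place 354 GB, 146 GB left
disk 8: place 342 GB, 158 GB left
disk 9: place 312 GB, 188 GB left
disk 10: place 302 GB, 198 GB left
disk 11: place 298 GB, 202 GB left
disk 12: place 293 GB, 207 GB left
disk 13: place 258 GB, 242 GB left
disk 13: place 220 GB, 22 GB left
disk 8: place 150 GB, 8 GB left
disk 7: place 138 GB, 8 GB left
disk 6: place 102 GB, 4 GB left
disk 9: place 85 GB, 103 GB left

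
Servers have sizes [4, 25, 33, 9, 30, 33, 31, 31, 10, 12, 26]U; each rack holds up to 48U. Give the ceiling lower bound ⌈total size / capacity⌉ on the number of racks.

Total size = 4 + 25 + 33 + 9 + 30 + 33 + 31 + 31 + 10 + 12 + 26 = 244U.
⌈244 / 48⌉ = 6.

6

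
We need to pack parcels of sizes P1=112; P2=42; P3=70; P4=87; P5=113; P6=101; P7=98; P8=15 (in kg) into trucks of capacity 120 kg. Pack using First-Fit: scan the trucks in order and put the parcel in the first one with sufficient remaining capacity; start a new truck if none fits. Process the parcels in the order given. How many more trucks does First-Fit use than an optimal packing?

First-Fit: [112] [42,70] [87,15] [113] [101] [98] → 6 trucks.
Total size 638 kg; any packing needs at least ⌈638/120⌉ = 6 trucks.
So 6 is already optimal.

0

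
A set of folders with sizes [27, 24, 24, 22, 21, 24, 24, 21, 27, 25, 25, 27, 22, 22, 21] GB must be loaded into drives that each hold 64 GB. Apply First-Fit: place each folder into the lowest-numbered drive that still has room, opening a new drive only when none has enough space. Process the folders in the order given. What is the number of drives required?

8

drive 1: place 27 GB, 37 GB left
drive 1: place 24 GB, 13 GB left
drive 2: place 24 GB, 40 GB left
drive 2: place 22 GB, 18 GB left
drive 3: place 21 GB, 43 GB left
drive 3: place 24 GB, 19 GB left
drive 4: place 24 GB, 40 GB left
drive 4: place 21 GB, 19 GB left
drive 5: place 27 GB, 37 GB left
drive 5: place 25 GB, 12 GB left
drive 6: place 25 GB, 39 GB left
drive 6: place 27 GB, 12 GB left
drive 7: place 22 GB, 42 GB left
drive 7: place 22 GB, 20 GB left
drive 8: place 21 GB, 43 GB left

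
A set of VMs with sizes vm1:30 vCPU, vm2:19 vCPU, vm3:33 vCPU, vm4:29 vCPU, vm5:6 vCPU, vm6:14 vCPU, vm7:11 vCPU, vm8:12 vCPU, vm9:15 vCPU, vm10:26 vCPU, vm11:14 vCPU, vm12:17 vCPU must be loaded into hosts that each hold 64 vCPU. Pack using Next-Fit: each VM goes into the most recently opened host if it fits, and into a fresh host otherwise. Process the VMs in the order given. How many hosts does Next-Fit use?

4

Put vm1 (30 vCPU) in host 1; 34 vCPU remain.
Put vm2 (19 vCPU) in host 1; 15 vCPU remain.
Put vm3 (33 vCPU) in host 2; 31 vCPU remain.
Put vm4 (29 vCPU) in host 2; 2 vCPU remain.
Put vm5 (6 vCPU) in host 3; 58 vCPU remain.
Put vm6 (14 vCPU) in host 3; 44 vCPU remain.
Put vm7 (11 vCPU) in host 3; 33 vCPU remain.
Put vm8 (12 vCPU) in host 3; 21 vCPU remain.
Put vm9 (15 vCPU) in host 3; 6 vCPU remain.
Put vm10 (26 vCPU) in host 4; 38 vCPU remain.
Put vm11 (14 vCPU) in host 4; 24 vCPU remain.
Put vm12 (17 vCPU) in host 4; 7 vCPU remain.
Final hosts: [30,19] [33,29] [6,14,11,12,15] [26,14,17].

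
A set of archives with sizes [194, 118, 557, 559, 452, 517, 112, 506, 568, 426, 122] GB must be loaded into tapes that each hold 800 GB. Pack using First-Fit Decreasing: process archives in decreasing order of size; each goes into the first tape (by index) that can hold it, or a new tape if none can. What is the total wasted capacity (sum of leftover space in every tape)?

1469

Sorted descending: 568, 559, 557, 517, 506, 452, 426, 194, 122, 118, 112.
tape 1: place 568 GB, 232 GB left
tape 2: place 559 GB, 241 GB left
tape 3: place 557 GB, 243 GB left
tape 4: place 517 GB, 283 GB left
tape 5: place 506 GB, 294 GB left
tape 6: place 452 GB, 348 GB left
tape 7: place 426 GB, 374 GB left
tape 1: place 194 GB, 38 GB left
tape 2: place 122 GB, 119 GB left
tape 2: place 118 GB, 1 GB left
tape 3: place 112 GB, 131 GB left
7 tapes × 800 GB = 5600 GB; used 4131 GB; unused 1469 GB.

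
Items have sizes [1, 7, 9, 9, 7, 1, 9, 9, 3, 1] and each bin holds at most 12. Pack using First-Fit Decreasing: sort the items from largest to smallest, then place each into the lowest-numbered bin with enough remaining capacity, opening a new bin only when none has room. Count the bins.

6

Sorted descending: 9, 9, 9, 9, 7, 7, 3, 1, 1, 1.
9 → bin 1 (remaining 3)
9 → bin 2 (remaining 3)
9 → bin 3 (remaining 3)
9 → bin 4 (remaining 3)
7 → bin 5 (remaining 5)
7 → bin 6 (remaining 5)
3 → bin 1 (remaining 0)
1 → bin 2 (remaining 2)
1 → bin 2 (remaining 1)
1 → bin 2 (remaining 0)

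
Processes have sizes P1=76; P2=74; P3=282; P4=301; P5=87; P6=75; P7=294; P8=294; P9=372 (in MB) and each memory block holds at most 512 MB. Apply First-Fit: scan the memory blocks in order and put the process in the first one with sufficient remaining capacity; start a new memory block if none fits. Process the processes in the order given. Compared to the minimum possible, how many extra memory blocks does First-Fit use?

0

First-Fit: [76,74,282,75] [301,87] [294] [294] [372] → 5 memory blocks.
5 processes exceed 256 MB (half the capacity), and no two of those can share a memory block, so at least 5 memory blocks are needed.
So 5 is already optimal.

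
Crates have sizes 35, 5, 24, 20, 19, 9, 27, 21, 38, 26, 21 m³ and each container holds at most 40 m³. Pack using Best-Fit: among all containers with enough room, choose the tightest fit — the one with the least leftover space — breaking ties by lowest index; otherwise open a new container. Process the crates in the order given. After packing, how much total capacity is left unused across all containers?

container 1: place 35 m³, 5 m³ left
container 1: place 5 m³, 0 m³ left
container 2: place 24 m³, 16 m³ left
container 3: place 20 m³, 20 m³ left
container 3: place 19 m³, 1 m³ left
container 2: place 9 m³, 7 m³ left
container 4: place 27 m³, 13 m³ left
container 5: place 21 m³, 19 m³ left
container 6: place 38 m³, 2 m³ left
container 7: place 26 m³, 14 m³ left
container 8: place 21 m³, 19 m³ left
8 containers × 40 m³ = 320 m³; used 245 m³; unused 75 m³.

75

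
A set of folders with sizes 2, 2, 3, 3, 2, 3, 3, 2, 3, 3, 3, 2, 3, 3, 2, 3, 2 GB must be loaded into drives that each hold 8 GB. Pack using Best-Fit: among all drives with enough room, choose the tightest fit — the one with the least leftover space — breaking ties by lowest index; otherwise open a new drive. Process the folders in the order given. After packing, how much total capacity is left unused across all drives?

4

drive 1: place 2 GB, 6 GB left
drive 1: place 2 GB, 4 GB left
drive 1: place 3 GB, 1 GB left
drive 2: place 3 GB, 5 GB left
drive 2: place 2 GB, 3 GB left
drive 2: place 3 GB, 0 GB left
drive 3: place 3 GB, 5 GB left
drive 3: place 2 GB, 3 GB left
drive 3: place 3 GB, 0 GB left
drive 4: place 3 GB, 5 GB left
drive 4: place 3 GB, 2 GB left
drive 4: place 2 GB, 0 GB left
drive 5: place 3 GB, 5 GB left
drive 5: place 3 GB, 2 GB left
drive 5: place 2 GB, 0 GB left
drive 6: place 3 GB, 5 GB left
drive 6: place 2 GB, 3 GB left
6 drives × 8 GB = 48 GB; used 44 GB; unused 4 GB.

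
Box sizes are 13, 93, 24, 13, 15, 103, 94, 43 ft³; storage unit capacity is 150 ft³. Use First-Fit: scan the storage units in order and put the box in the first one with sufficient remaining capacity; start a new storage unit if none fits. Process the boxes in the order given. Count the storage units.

Put 13 ft³ in storage unit 1; 137 ft³ remain.
Put 93 ft³ in storage unit 1; 44 ft³ remain.
Put 24 ft³ in storage unit 1; 20 ft³ remain.
Put 13 ft³ in storage unit 1; 7 ft³ remain.
Put 15 ft³ in storage unit 2; 135 ft³ remain.
Put 103 ft³ in storage unit 2; 32 ft³ remain.
Put 94 ft³ in storage unit 3; 56 ft³ remain.
Put 43 ft³ in storage unit 3; 13 ft³ remain.

3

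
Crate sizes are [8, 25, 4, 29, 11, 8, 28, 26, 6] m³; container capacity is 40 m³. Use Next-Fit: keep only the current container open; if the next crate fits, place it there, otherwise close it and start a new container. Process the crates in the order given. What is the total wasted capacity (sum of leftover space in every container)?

15

Put 8 m³ in container 1; 32 m³ remain.
Put 25 m³ in container 1; 7 m³ remain.
Put 4 m³ in container 1; 3 m³ remain.
Put 29 m³ in container 2; 11 m³ remain.
Put 11 m³ in container 2; 0 m³ remain.
Put 8 m³ in container 3; 32 m³ remain.
Put 28 m³ in container 3; 4 m³ remain.
Put 26 m³ in container 4; 14 m³ remain.
Put 6 m³ in container 4; 8 m³ remain.
4 containers × 40 m³ = 160 m³; used 145 m³; unused 15 m³.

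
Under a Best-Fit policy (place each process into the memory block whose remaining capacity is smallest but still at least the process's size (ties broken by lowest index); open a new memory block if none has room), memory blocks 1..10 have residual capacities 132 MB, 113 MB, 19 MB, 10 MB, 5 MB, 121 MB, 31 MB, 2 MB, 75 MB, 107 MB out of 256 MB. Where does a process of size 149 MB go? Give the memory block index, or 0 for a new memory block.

No memory block has ≥ 149 MB free, so a new memory block is opened.

0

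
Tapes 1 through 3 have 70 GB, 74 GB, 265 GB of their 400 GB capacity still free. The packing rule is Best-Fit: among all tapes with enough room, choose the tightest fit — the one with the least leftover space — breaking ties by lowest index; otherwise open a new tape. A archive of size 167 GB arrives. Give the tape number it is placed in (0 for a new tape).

Tapes with room: tape 3 (265 GB).
Tightest fit is tape 3 with 265 GB free.

3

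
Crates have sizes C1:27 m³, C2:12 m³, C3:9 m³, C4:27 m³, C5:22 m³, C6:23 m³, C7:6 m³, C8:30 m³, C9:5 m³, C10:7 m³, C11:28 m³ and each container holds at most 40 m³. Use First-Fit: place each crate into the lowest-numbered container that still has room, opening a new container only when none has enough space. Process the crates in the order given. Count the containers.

Put C1 (27 m³) in container 1; 13 m³ remain.
Put C2 (12 m³) in container 1; 1 m³ remain.
Put C3 (9 m³) in container 2; 31 m³ remain.
Put C4 (27 m³) in container 2; 4 m³ remain.
Put C5 (22 m³) in container 3; 18 m³ remain.
Put C6 (23 m³) in container 4; 17 m³ remain.
Put C7 (6 m³) in container 3; 12 m³ remain.
Put C8 (30 m³) in container 5; 10 m³ remain.
Put C9 (5 m³) in container 3; 7 m³ remain.
Put C10 (7 m³) in container 3; 0 m³ remain.
Put C11 (28 m³) in container 6; 12 m³ remain.

6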